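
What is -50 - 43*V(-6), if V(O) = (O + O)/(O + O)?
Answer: -93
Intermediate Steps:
V(O) = 1 (V(O) = (2*O)/((2*O)) = (2*O)*(1/(2*O)) = 1)
-50 - 43*V(-6) = -50 - 43*1 = -50 - 43 = -93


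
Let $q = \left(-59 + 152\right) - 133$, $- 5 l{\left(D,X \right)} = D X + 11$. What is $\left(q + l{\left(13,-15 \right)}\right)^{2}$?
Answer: $\frac{256}{25} \approx 10.24$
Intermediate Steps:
$l{\left(D,X \right)} = - \frac{11}{5} - \frac{D X}{5}$ ($l{\left(D,X \right)} = - \frac{D X + 11}{5} = - \frac{11 + D X}{5} = - \frac{11}{5} - \frac{D X}{5}$)
$q = -40$ ($q = 93 - 133 = -40$)
$\left(q + l{\left(13,-15 \right)}\right)^{2} = \left(-40 - \left(\frac{11}{5} + \frac{13}{5} \left(-15\right)\right)\right)^{2} = \left(-40 + \left(- \frac{11}{5} + 39\right)\right)^{2} = \left(-40 + \frac{184}{5}\right)^{2} = \left(- \frac{16}{5}\right)^{2} = \frac{256}{25}$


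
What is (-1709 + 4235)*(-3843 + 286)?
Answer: -8984982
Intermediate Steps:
(-1709 + 4235)*(-3843 + 286) = 2526*(-3557) = -8984982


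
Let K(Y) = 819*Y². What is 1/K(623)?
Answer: 1/317877651 ≈ 3.1459e-9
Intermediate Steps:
1/K(623) = 1/(819*623²) = 1/(819*388129) = 1/317877651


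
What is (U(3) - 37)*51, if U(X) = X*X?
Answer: -1428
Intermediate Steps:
U(X) = X**2
(U(3) - 37)*51 = (3**2 - 37)*51 = (9 - 37)*51 = -28*51 = -1428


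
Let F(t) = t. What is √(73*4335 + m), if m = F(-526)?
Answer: √315929 ≈ 562.08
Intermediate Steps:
m = -526
√(73*4335 + m) = √(73*4335 - 526) = √(316455 - 526) = √315929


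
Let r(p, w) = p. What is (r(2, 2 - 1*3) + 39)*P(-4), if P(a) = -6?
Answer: -246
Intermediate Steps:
(r(2, 2 - 1*3) + 39)*P(-4) = (2 + 39)*(-6) = 41*(-6) = -246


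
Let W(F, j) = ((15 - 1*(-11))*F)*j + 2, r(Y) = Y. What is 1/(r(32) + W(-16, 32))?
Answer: -1/13278 ≈ -7.5313e-5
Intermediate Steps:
W(F, j) = 2 + 26*F*j (W(F, j) = ((15 + 11)*F)*j + 2 = (26*F)*j + 2 = 26*F*j + 2 = 2 + 26*F*j)
1/(r(32) + W(-16, 32)) = 1/(32 + (2 + 26*(-16)*32)) = 1/(32 + (2 - 13312)) = 1/(32 - 13310) = 1/(-13278) = -1/13278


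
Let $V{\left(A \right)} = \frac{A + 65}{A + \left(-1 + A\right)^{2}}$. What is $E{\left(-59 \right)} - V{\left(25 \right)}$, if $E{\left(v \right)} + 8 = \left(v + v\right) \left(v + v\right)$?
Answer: $\frac{8363426}{601} \approx 13916.0$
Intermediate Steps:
$E{\left(v \right)} = -8 + 4 v^{2}$ ($E{\left(v \right)} = -8 + \left(v + v\right) \left(v + v\right) = -8 + 2 v 2 v = -8 + 4 v^{2}$)
$V{\left(A \right)} = \frac{65 + A}{A + \left(-1 + A\right)^{2}}$
$E{\left(-59 \right)} - V{\left(25 \right)} = \left(-8 + 4 \left(-59\right)^{2}\right) - \frac{65 + 25}{25 + \left(-1 + 25\right)^{2}} = \left(-8 + 4 \cdot 3481\right) - \frac{1}{25 + 24^{2}} \cdot 90 = \left(-8 + 13924\right) - \frac{1}{25 + 576} \cdot 90 = 13916 - \frac{1}{601} \cdot 90 = 13916 - \frac{90}{601} = \frac{8363426}{601}$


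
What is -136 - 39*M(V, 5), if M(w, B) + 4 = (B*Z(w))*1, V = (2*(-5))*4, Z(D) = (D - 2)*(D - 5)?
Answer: -368530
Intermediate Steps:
Z(D) = (-5 + D)*(-2 + D) (Z(D) = (-2 + D)*(-5 + D) = (-5 + D)*(-2 + D))
V = -40 (V = -10*4 = -40)
M(w, B) = -4 + B*(10 + w² - 7*w) (M(w, B) = -4 + (B*(10 + w² - 7*w))*1 = -4 + B*(10 + w² - 7*w))
-136 - 39*M(V, 5) = -136 - 39*(-4 + 5*(10 + (-40)² - 7*(-40))) = -136 - 39*(-4 + 5*(10 + 1600 + 280)) = -136 - 39*(-4 + 5*1890) = -136 - 39*(-4 + 9450) = -136 - 39*9446 = -136 - 368394 = -368530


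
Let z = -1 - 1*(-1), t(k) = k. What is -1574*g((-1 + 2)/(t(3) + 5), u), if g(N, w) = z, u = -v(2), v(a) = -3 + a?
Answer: 0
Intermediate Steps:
u = 1 (u = -(-3 + 2) = -1*(-1) = 1)
z = 0 (z = -1 + 1 = 0)
g(N, w) = 0
-1574*g((-1 + 2)/(t(3) + 5), u) = -1574*0 = 0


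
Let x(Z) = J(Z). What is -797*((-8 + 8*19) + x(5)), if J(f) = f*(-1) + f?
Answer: -114768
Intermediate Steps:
J(f) = 0 (J(f) = -f + f = 0)
x(Z) = 0
-797*((-8 + 8*19) + x(5)) = -797*((-8 + 8*19) + 0) = -797*((-8 + 152) + 0) = -797*(144 + 0) = -797*144 = -114768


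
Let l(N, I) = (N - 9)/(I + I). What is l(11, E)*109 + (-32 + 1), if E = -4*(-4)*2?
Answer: -883/32 ≈ -27.594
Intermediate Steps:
E = 32 (E = 16*2 = 32)
l(N, I) = (-9 + N)/(2*I) (l(N, I) = (-9 + N)/((2*I)) = (-9 + N)*(1/(2*I)) = (-9 + N)/(2*I))
l(11, E)*109 + (-32 + 1) = ((½)*(-9 + 11)/32)*109 + (-32 + 1) = ((½)*(1/32)*2)*109 - 31 = (1/32)*109 - 31 = 109/32 - 31 = -883/32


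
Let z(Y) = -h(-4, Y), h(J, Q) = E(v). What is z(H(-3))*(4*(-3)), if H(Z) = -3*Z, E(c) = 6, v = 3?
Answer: 72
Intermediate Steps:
h(J, Q) = 6
z(Y) = -6 (z(Y) = -1*6 = -6)
z(H(-3))*(4*(-3)) = -24*(-3) = -6*(-12) = 72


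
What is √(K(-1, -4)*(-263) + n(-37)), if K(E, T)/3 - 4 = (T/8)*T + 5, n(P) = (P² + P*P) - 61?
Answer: I*√6002 ≈ 77.473*I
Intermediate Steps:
n(P) = -61 + 2*P² (n(P) = (P² + P²) - 61 = 2*P² - 61 = -61 + 2*P²)
K(E, T) = 27 + 3*T²/8 (K(E, T) = 12 + 3*((T/8)*T + 5) = 12 + 3*(T²/8 + 5) = 12 + 3*(5 + T²/8) = 12 + (15 + 3*T²/8) = 27 + 3*T²/8)
√(K(-1, -4)*(-263) + n(-37)) = √((27 + (3/8)*(-4)²)*(-263) + (-61 + 2*(-37)²)) = √((27 + (3/8)*16)*(-263) + (-61 + 2*1369)) = √((27 + 6)*(-263) + (-61 + 2738)) = √(33*(-263) + 2677) = √(-8679 + 2677) = √(-6002) = I*√6002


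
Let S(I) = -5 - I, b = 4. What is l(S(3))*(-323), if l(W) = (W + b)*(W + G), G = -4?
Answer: -15504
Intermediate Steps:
l(W) = (-4 + W)*(4 + W) (l(W) = (W + 4)*(W - 4) = (4 + W)*(-4 + W) = (-4 + W)*(4 + W))
l(S(3))*(-323) = (-16 + (-5 - 1*3)²)*(-323) = (-16 + (-5 - 3)²)*(-323) = (-16 + (-8)²)*(-323) = (-16 + 64)*(-323) = 48*(-323) = -15504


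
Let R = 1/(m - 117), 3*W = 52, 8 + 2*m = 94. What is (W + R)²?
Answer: 14784025/49284 ≈ 299.98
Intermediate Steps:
m = 43 (m = -4 + (½)*94 = -4 + 47 = 43)
W = 52/3 (W = (⅓)*52 = 52/3 ≈ 17.333)
R = -1/74 (R = 1/(43 - 117) = 1/(-74) = -1/74 ≈ -0.013514)
(W + R)² = (52/3 - 1/74)² = (3845/222)² = 14784025/49284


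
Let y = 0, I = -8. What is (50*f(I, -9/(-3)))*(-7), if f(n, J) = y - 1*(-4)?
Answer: -1400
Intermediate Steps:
f(n, J) = 4 (f(n, J) = 0 - 1*(-4) = 0 + 4 = 4)
(50*f(I, -9/(-3)))*(-7) = (50*4)*(-7) = 200*(-7) = -1400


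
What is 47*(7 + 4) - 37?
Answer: 480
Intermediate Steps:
47*(7 + 4) - 37 = 47*11 - 37 = 517 - 37 = 480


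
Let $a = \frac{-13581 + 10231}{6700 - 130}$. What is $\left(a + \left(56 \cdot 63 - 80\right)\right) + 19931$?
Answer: $\frac{15359668}{657} \approx 23379.0$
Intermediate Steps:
$a = - \frac{335}{657}$ ($a = - \frac{3350}{6570} = \left(-3350\right) \frac{1}{6570} = - \frac{335}{657} \approx -0.50989$)
$\left(a + \left(56 \cdot 63 - 80\right)\right) + 19931 = \left(- \frac{335}{657} + \left(56 \cdot 63 - 80\right)\right) + 19931 = \left(- \frac{335}{657} + \left(3528 - 80\right)\right) + 19931 = \left(- \frac{335}{657} + 3448\right) + 19931 = \frac{2265001}{657} + 19931 = \frac{15359668}{657}$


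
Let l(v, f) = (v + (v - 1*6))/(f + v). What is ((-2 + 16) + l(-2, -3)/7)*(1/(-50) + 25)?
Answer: 2498/7 ≈ 356.86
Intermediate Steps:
l(v, f) = (-6 + 2*v)/(f + v) (l(v, f) = (v + (v - 6))/(f + v) = (v + (-6 + v))/(f + v) = (-6 + 2*v)/(f + v))
((-2 + 16) + l(-2, -3)/7)*(1/(-50) + 25) = ((-2 + 16) + (2*(-3 - 2)/(-3 - 2))/7)*(1/(-50) + 25) = (14 + (2*(-5)/(-5))*(⅐))*(-1/50 + 25) = (14 + (2*(-⅕)*(-5))*(⅐))*(1249/50) = (14 + 2*(⅐))*(1249/50) = (14 + 2/7)*(1249/50) = (100/7)*(1249/50) = 2498/7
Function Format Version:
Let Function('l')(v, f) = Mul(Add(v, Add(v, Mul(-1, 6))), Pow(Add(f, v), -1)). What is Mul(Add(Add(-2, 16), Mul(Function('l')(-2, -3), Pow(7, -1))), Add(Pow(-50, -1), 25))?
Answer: Rational(2498, 7) ≈ 356.86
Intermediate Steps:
Function('l')(v, f) = Mul(Pow(Add(f, v), -1), Add(-6, Mul(2, v))) (Function('l')(v, f) = Mul(Add(v, Add(v, -6)), Pow(Add(f, v), -1)) = Mul(Add(v, Add(-6, v)), Pow(Add(f, v), -1)) = Mul(Add(-6, Mul(2, v)), Pow(Add(f, v), -1)) = Mul(Pow(Add(f, v), -1), Add(-6, Mul(2, v))))
Mul(Add(Add(-2, 16), Mul(Function('l')(-2, -3), Pow(7, -1))), Add(Pow(-50, -1), 25)) = Mul(Add(Add(-2, 16), Mul(Mul(2, Pow(Add(-3, -2), -1), Add(-3, -2)), Pow(7, -1))), Add(Pow(-50, -1), 25)) = Mul(Add(14, Mul(Mul(2, Pow(-5, -1), -5), Rational(1, 7))), Add(Rational(-1, 50), 25)) = Mul(Add(14, Mul(Mul(2, Rational(-1, 5), -5), Rational(1, 7))), Rational(1249, 50)) = Mul(Add(14, Mul(2, Rational(1, 7))), Rational(1249, 50)) = Mul(Add(14, Rational(2, 7)), Rational(1249, 50)) = Mul(Rational(100, 7), Rational(1249, 50)) = Rational(2498, 7)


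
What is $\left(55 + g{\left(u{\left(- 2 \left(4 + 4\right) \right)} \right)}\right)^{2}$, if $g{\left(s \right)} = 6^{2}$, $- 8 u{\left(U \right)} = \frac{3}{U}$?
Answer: $8281$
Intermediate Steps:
$u{\left(U \right)} = - \frac{3}{8 U}$ ($u{\left(U \right)} = - \frac{3 \frac{1}{U}}{8} = - \frac{3}{8 U}$)
$g{\left(s \right)} = 36$
$\left(55 + g{\left(u{\left(- 2 \left(4 + 4\right) \right)} \right)}\right)^{2} = \left(55 + 36\right)^{2} = 91^{2} = 8281$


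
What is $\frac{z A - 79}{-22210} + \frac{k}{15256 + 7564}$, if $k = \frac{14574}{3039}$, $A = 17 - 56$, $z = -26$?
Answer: $- \frac{76807789}{1833646495} \approx -0.041888$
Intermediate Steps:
$A = -39$ ($A = 17 - 56 = -39$)
$k = \frac{4858}{1013}$ ($k = 14574 \cdot \frac{1}{3039} = \frac{4858}{1013} \approx 4.7957$)
$\frac{z A - 79}{-22210} + \frac{k}{15256 + 7564} = \frac{\left(-26\right) \left(-39\right) - 79}{-22210} + \frac{4858}{1013 \left(15256 + 7564\right)} = \left(1014 - 79\right) \left(- \frac{1}{22210}\right) + \frac{4858}{1013 \cdot 22820} = 935 \left(- \frac{1}{22210}\right) + \frac{4858}{1013} \cdot \frac{1}{22820} = - \frac{187}{4442} + \frac{347}{1651190} = - \frac{76807789}{1833646495}$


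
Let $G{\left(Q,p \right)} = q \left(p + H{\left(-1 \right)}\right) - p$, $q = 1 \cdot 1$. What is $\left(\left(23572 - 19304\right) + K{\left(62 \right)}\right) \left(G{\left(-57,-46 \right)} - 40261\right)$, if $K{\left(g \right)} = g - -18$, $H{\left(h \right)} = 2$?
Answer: $-175046132$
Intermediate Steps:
$q = 1$
$K{\left(g \right)} = 18 + g$ ($K{\left(g \right)} = g + 18 = 18 + g$)
$G{\left(Q,p \right)} = 2$ ($G{\left(Q,p \right)} = 1 \left(p + 2\right) - p = 1 \left(2 + p\right) - p = \left(2 + p\right) - p = 2$)
$\left(\left(23572 - 19304\right) + K{\left(62 \right)}\right) \left(G{\left(-57,-46 \right)} - 40261\right) = \left(\left(23572 - 19304\right) + \left(18 + 62\right)\right) \left(2 - 40261\right) = \left(4268 + 80\right) \left(-40259\right) = 4348 \left(-40259\right) = -175046132$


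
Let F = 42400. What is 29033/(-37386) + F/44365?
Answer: 59423471/331725978 ≈ 0.17913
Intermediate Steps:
29033/(-37386) + F/44365 = 29033/(-37386) + 42400/44365 = 29033*(-1/37386) + 42400*(1/44365) = -29033/37386 + 8480/8873 = 59423471/331725978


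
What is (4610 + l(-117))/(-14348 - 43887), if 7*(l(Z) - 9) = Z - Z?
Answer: -4619/58235 ≈ -0.079317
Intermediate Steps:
l(Z) = 9 (l(Z) = 9 + (Z - Z)/7 = 9 + (1/7)*0 = 9 + 0 = 9)
(4610 + l(-117))/(-14348 - 43887) = (4610 + 9)/(-14348 - 43887) = 4619/(-58235) = 4619*(-1/58235) = -4619/58235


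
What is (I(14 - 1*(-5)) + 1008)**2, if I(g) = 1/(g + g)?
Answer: 1467273025/1444 ≈ 1.0161e+6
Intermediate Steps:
I(g) = 1/(2*g)
(I(14 - 1*(-5)) + 1008)**2 = (1/(2*(14 - 1*(-5))) + 1008)**2 = (1/(2*(14 + 5)) + 1008)**2 = ((1/2)/19 + 1008)**2 = ((1/2)*(1/19) + 1008)**2 = (1/38 + 1008)**2 = (38305/38)**2 = 1467273025/1444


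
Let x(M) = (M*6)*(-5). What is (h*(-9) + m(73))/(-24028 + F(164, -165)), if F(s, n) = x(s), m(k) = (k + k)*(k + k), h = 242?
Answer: -9569/14474 ≈ -0.66112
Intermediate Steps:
m(k) = 4*k**2 (m(k) = (2*k)*(2*k) = 4*k**2)
x(M) = -30*M (x(M) = (6*M)*(-5) = -30*M)
F(s, n) = -30*s
(h*(-9) + m(73))/(-24028 + F(164, -165)) = (242*(-9) + 4*73**2)/(-24028 - 30*164) = (-2178 + 4*5329)/(-24028 - 4920) = (-2178 + 21316)/(-28948) = 19138*(-1/28948) = -9569/14474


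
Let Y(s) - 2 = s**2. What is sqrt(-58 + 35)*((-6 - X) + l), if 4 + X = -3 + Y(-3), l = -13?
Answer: -23*I*sqrt(23) ≈ -110.3*I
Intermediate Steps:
Y(s) = 2 + s**2
X = 4 (X = -4 + (-3 + (2 + (-3)**2)) = -4 + (-3 + (2 + 9)) = -4 + (-3 + 11) = -4 + 8 = 4)
sqrt(-58 + 35)*((-6 - X) + l) = sqrt(-58 + 35)*((-6 - 1*4) - 13) = sqrt(-23)*((-6 - 4) - 13) = (I*sqrt(23))*(-10 - 13) = (I*sqrt(23))*(-23) = -23*I*sqrt(23)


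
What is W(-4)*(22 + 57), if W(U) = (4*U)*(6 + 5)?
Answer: -13904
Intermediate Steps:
W(U) = 44*U (W(U) = (4*U)*11 = 44*U)
W(-4)*(22 + 57) = (44*(-4))*(22 + 57) = -176*79 = -13904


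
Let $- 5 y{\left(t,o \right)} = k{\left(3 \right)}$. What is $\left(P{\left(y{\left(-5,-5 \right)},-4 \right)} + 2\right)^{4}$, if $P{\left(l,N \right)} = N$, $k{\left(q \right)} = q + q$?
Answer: $16$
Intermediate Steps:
$k{\left(q \right)} = 2 q$
$y{\left(t,o \right)} = - \frac{6}{5}$ ($y{\left(t,o \right)} = - \frac{2 \cdot 3}{5} = \left(- \frac{1}{5}\right) 6 = - \frac{6}{5}$)
$\left(P{\left(y{\left(-5,-5 \right)},-4 \right)} + 2\right)^{4} = \left(-4 + 2\right)^{4} = \left(-2\right)^{4} = 16$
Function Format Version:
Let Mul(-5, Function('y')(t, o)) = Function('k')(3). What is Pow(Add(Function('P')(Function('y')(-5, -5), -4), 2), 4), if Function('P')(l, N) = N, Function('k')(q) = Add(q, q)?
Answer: 16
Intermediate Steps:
Function('k')(q) = Mul(2, q)
Function('y')(t, o) = Rational(-6, 5) (Function('y')(t, o) = Mul(Rational(-1, 5), Mul(2, 3)) = Mul(Rational(-1, 5), 6) = Rational(-6, 5))
Pow(Add(Function('P')(Function('y')(-5, -5), -4), 2), 4) = Pow(Add(-4, 2), 4) = Pow(-2, 4) = 16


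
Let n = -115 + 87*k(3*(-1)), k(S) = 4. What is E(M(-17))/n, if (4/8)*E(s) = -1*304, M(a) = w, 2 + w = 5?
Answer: -608/233 ≈ -2.6094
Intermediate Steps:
w = 3 (w = -2 + 5 = 3)
M(a) = 3
E(s) = -608 (E(s) = 2*(-1*304) = 2*(-304) = -608)
n = 233 (n = -115 + 87*4 = -115 + 348 = 233)
E(M(-17))/n = -608/233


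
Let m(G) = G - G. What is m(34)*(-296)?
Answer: 0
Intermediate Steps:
m(G) = 0
m(34)*(-296) = 0*(-296) = 0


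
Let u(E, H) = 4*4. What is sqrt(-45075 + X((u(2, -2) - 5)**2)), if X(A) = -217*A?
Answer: 2*I*sqrt(17833) ≈ 267.08*I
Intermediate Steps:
u(E, H) = 16
sqrt(-45075 + X((u(2, -2) - 5)**2)) = sqrt(-45075 - 217*(16 - 5)**2) = sqrt(-45075 - 217*11**2) = sqrt(-45075 - 217*121) = sqrt(-45075 - 26257) = sqrt(-71332) = 2*I*sqrt(17833)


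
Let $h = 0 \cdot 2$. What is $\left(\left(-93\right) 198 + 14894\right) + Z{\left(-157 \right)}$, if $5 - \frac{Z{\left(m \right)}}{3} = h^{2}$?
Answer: $-3505$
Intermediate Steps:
$h = 0$
$Z{\left(m \right)} = 15$ ($Z{\left(m \right)} = 15 - 3 \cdot 0^{2} = 15 - 0 = 15 + 0 = 15$)
$\left(\left(-93\right) 198 + 14894\right) + Z{\left(-157 \right)} = \left(\left(-93\right) 198 + 14894\right) + 15 = \left(-18414 + 14894\right) + 15 = -3520 + 15 = -3505$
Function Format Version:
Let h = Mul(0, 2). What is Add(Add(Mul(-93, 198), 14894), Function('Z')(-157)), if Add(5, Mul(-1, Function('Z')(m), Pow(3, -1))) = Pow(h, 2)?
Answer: -3505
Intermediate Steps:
h = 0
Function('Z')(m) = 15 (Function('Z')(m) = Add(15, Mul(-3, Pow(0, 2))) = Add(15, Mul(-3, 0)) = Add(15, 0) = 15)
Add(Add(Mul(-93, 198), 14894), Function('Z')(-157)) = Add(Add(Mul(-93, 198), 14894), 15) = Add(Add(-18414, 14894), 15) = Add(-3520, 15) = -3505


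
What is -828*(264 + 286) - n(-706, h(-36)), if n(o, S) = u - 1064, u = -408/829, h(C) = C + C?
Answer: -376644136/829 ≈ -4.5434e+5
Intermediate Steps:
h(C) = 2*C
u = -408/829 (u = -408*1/829 = -408/829 ≈ -0.49216)
n(o, S) = -882464/829 (n(o, S) = -408/829 - 1064 = -882464/829)
-828*(264 + 286) - n(-706, h(-36)) = -828*(264 + 286) - 1*(-882464/829) = -828*550 + 882464/829 = -455400 + 882464/829 = -376644136/829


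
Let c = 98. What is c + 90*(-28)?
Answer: -2422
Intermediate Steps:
c + 90*(-28) = 98 + 90*(-28) = 98 - 2520 = -2422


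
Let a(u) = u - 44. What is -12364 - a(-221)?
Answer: -12099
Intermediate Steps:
a(u) = -44 + u
-12364 - a(-221) = -12364 - (-44 - 221) = -12364 - 1*(-265) = -12364 + 265 = -12099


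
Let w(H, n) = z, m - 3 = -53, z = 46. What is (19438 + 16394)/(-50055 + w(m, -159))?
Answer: -35832/50009 ≈ -0.71651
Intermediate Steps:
m = -50 (m = 3 - 53 = -50)
w(H, n) = 46
(19438 + 16394)/(-50055 + w(m, -159)) = (19438 + 16394)/(-50055 + 46) = 35832/(-50009) = 35832*(-1/50009) = -35832/50009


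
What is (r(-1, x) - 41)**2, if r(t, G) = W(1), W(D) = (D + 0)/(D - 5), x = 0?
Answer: 27225/16 ≈ 1701.6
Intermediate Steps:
W(D) = D/(-5 + D)
r(t, G) = -1/4 (r(t, G) = 1/(-5 + 1) = 1/(-4) = 1*(-1/4) = -1/4)
(r(-1, x) - 41)**2 = (-1/4 - 41)**2 = (-165/4)**2 = 27225/16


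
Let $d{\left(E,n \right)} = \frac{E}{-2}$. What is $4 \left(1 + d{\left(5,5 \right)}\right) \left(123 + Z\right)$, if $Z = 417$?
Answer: $-3240$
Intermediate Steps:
$d{\left(E,n \right)} = - \frac{E}{2}$ ($d{\left(E,n \right)} = E \left(- \frac{1}{2}\right) = - \frac{E}{2}$)
$4 \left(1 + d{\left(5,5 \right)}\right) \left(123 + Z\right) = 4 \left(1 - \frac{5}{2}\right) \left(123 + 417\right) = 4 \left(1 - \frac{5}{2}\right) 540 = 4 \left(- \frac{3}{2}\right) 540 = \left(-6\right) 540 = -3240$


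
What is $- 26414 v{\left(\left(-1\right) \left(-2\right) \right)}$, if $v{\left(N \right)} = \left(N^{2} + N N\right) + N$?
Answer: $-264140$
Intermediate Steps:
$v{\left(N \right)} = N + 2 N^{2}$ ($v{\left(N \right)} = \left(N^{2} + N^{2}\right) + N = 2 N^{2} + N = N + 2 N^{2}$)
$- 26414 v{\left(\left(-1\right) \left(-2\right) \right)} = - 26414 \left(-1\right) \left(-2\right) \left(1 + 2 \left(\left(-1\right) \left(-2\right)\right)\right) = - 26414 \cdot 2 \left(1 + 2 \cdot 2\right) = - 26414 \cdot 2 \left(1 + 4\right) = - 26414 \cdot 2 \cdot 5 = \left(-26414\right) 10 = -264140$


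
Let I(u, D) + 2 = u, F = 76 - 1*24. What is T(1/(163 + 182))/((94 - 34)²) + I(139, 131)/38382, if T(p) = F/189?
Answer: 3967111/1088129700 ≈ 0.0036458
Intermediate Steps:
F = 52 (F = 76 - 24 = 52)
I(u, D) = -2 + u
T(p) = 52/189
T(1/(163 + 182))/((94 - 34)²) + I(139, 131)/38382 = 52/(189*((94 - 34)²)) + (-2 + 139)/38382 = 52/(189*(60²)) + 137*(1/38382) = (52/189)/3600 + 137/38382 = (52/189)*(1/3600) + 137/38382 = 13/170100 + 137/38382 = 3967111/1088129700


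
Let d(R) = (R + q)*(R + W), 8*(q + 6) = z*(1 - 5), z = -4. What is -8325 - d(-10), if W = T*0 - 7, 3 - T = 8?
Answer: -8563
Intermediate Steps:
T = -5 (T = 3 - 1*8 = 3 - 8 = -5)
q = -4 (q = -6 + (-4*(1 - 5))/8 = -6 + (-4*(-4))/8 = -6 + (⅛)*16 = -6 + 2 = -4)
W = -7 (W = -5*0 - 7 = 0 - 7 = -7)
d(R) = (-7 + R)*(-4 + R) (d(R) = (R - 4)*(R - 7) = (-4 + R)*(-7 + R) = (-7 + R)*(-4 + R))
-8325 - d(-10) = -8325 - (28 + (-10)² - 11*(-10)) = -8325 - (28 + 100 + 110) = -8325 - 1*238 = -8325 - 238 = -8563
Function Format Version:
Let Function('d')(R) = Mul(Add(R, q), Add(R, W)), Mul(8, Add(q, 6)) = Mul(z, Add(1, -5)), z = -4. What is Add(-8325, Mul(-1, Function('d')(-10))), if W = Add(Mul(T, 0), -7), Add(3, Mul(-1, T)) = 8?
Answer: -8563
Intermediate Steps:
T = -5 (T = Add(3, Mul(-1, 8)) = Add(3, -8) = -5)
q = -4 (q = Add(-6, Mul(Rational(1, 8), Mul(-4, Add(1, -5)))) = Add(-6, Mul(Rational(1, 8), Mul(-4, -4))) = Add(-6, Mul(Rational(1, 8), 16)) = Add(-6, 2) = -4)
W = -7 (W = Add(Mul(-5, 0), -7) = Add(0, -7) = -7)
Function('d')(R) = Mul(Add(-7, R), Add(-4, R)) (Function('d')(R) = Mul(Add(R, -4), Add(R, -7)) = Mul(Add(-4, R), Add(-7, R)) = Mul(Add(-7, R), Add(-4, R)))
Add(-8325, Mul(-1, Function('d')(-10))) = Add(-8325, Mul(-1, Add(28, Pow(-10, 2), Mul(-11, -10)))) = Add(-8325, Mul(-1, Add(28, 100, 110))) = Add(-8325, Mul(-1, 238)) = Add(-8325, -238) = -8563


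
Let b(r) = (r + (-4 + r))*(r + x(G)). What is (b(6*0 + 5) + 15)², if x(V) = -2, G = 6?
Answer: 1089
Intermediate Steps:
b(r) = (-4 + 2*r)*(-2 + r) (b(r) = (r + (-4 + r))*(r - 2) = (-4 + 2*r)*(-2 + r))
(b(6*0 + 5) + 15)² = ((8 - 8*(6*0 + 5) + 2*(6*0 + 5)²) + 15)² = ((8 - 8*(0 + 5) + 2*(0 + 5)²) + 15)² = ((8 - 8*5 + 2*5²) + 15)² = ((8 - 40 + 2*25) + 15)² = ((8 - 40 + 50) + 15)² = (18 + 15)² = 33² = 1089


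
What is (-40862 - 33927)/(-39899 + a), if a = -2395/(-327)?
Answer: 24456003/13044578 ≈ 1.8748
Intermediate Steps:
a = 2395/327 (a = -2395*(-1/327) = 2395/327 ≈ 7.3242)
(-40862 - 33927)/(-39899 + a) = (-40862 - 33927)/(-39899 + 2395/327) = -74789/(-13044578/327) = -74789*(-327/13044578) = 24456003/13044578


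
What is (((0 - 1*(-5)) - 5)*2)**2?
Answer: 0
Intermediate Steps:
(((0 - 1*(-5)) - 5)*2)**2 = (((0 + 5) - 5)*2)**2 = ((5 - 5)*2)**2 = (0*2)**2 = 0**2 = 0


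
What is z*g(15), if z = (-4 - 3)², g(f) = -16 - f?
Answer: -1519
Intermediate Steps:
z = 49 (z = (-7)² = 49)
z*g(15) = 49*(-16 - 1*15) = 49*(-16 - 15) = 49*(-31) = -1519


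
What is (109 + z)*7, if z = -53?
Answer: 392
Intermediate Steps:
(109 + z)*7 = (109 - 53)*7 = 56*7 = 392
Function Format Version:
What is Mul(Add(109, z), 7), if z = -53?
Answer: 392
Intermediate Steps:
Mul(Add(109, z), 7) = Mul(Add(109, -53), 7) = Mul(56, 7) = 392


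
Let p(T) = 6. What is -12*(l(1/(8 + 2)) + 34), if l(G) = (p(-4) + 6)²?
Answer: -2136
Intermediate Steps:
l(G) = 144 (l(G) = (6 + 6)² = 12² = 144)
-12*(l(1/(8 + 2)) + 34) = -12*(144 + 34) = -12*178 = -2136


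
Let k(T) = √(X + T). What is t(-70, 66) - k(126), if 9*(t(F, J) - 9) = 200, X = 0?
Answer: 281/9 - 3*√14 ≈ 19.997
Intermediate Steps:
k(T) = √T (k(T) = √(0 + T) = √T)
t(F, J) = 281/9 (t(F, J) = 9 + (⅑)*200 = 9 + 200/9 = 281/9)
t(-70, 66) - k(126) = 281/9 - √126 = 281/9 - 3*√14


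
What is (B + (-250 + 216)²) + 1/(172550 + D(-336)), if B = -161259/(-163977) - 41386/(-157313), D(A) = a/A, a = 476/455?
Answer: 9374751697719766751665/8100911611604129461 ≈ 1157.2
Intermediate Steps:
a = 68/65 (a = 476*(1/455) = 68/65 ≈ 1.0462)
D(A) = 68/(65*A)
B = 10718163063/8598571267 (B = -161259*(-1/163977) - 41386*(-1/157313) = 53753/54659 + 41386/157313 = 10718163063/8598571267 ≈ 1.2465)
(B + (-250 + 216)²) + 1/(172550 + D(-336)) = (10718163063/8598571267 + (-250 + 216)²) + 1/(172550 + (68/65)/(-336)) = (10718163063/8598571267 + (-34)²) + 1/(172550 + (68/65)*(-1/336)) = (10718163063/8598571267 + 1156) + 1/(172550 - 17/5460) = 9950666547715/8598571267 + 1/(942122983/5460) = 9950666547715/8598571267 + 5460/942122983 = 9374751697719766751665/8100911611604129461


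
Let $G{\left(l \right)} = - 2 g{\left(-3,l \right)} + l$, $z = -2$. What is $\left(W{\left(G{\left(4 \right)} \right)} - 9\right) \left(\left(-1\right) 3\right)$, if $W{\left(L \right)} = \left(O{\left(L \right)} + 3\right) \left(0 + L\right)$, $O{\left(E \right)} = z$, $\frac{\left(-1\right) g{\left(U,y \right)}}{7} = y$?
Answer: $-153$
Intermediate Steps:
$g{\left(U,y \right)} = - 7 y$
$O{\left(E \right)} = -2$
$G{\left(l \right)} = 15 l$ ($G{\left(l \right)} = - 2 \left(- 7 l\right) + l = 14 l + l = 15 l$)
$W{\left(L \right)} = L$ ($W{\left(L \right)} = \left(-2 + 3\right) \left(0 + L\right) = 1 L = L$)
$\left(W{\left(G{\left(4 \right)} \right)} - 9\right) \left(\left(-1\right) 3\right) = \left(15 \cdot 4 - 9\right) \left(\left(-1\right) 3\right) = \left(60 - 9\right) \left(-3\right) = 51 \left(-3\right) = -153$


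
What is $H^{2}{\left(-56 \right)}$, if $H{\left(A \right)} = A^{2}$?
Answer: $9834496$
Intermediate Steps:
$H^{2}{\left(-56 \right)} = \left(\left(-56\right)^{2}\right)^{2} = 3136^{2} = 9834496$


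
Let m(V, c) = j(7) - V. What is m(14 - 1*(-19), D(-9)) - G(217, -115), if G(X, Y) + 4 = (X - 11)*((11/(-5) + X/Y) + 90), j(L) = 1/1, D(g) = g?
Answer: -407700/23 ≈ -17726.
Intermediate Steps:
j(L) = 1
G(X, Y) = -4 + (-11 + X)*(439/5 + X/Y) (G(X, Y) = -4 + (X - 11)*((11/(-5) + X/Y) + 90) = -4 + (-11 + X)*((11*(-⅕) + X/Y) + 90) = -4 + (-11 + X)*((-11/5 + X/Y) + 90) = -4 + (-11 + X)*(439/5 + X/Y))
m(V, c) = 1 - V
m(14 - 1*(-19), D(-9)) - G(217, -115) = (1 - (14 - 1*(-19))) - (217² - 11*217 + (⅕)*(-115)*(-4849 + 439*217))/(-115) = (1 - (14 + 19)) - (-1)*(47089 - 2387 + (⅕)*(-115)*(-4849 + 95263))/115 = (1 - 1*33) - (-1)*(47089 - 2387 + (⅕)*(-115)*90414)/115 = (1 - 33) - (-1)*(47089 - 2387 - 2079522)/115 = -32 - (-1)*(-2034820)/115 = -32 - 1*406964/23 = -32 - 406964/23 = -407700/23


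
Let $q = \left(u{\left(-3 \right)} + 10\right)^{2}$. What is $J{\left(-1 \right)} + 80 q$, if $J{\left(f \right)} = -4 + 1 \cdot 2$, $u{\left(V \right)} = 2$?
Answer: $11518$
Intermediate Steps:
$J{\left(f \right)} = -2$ ($J{\left(f \right)} = -4 + 2 = -2$)
$q = 144$ ($q = \left(2 + 10\right)^{2} = 12^{2} = 144$)
$J{\left(-1 \right)} + 80 q = -2 + 80 \cdot 144 = -2 + 11520 = 11518$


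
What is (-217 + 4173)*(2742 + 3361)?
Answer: 24143468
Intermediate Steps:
(-217 + 4173)*(2742 + 3361) = 3956*6103 = 24143468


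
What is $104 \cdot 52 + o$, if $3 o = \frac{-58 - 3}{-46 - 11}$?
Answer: $\frac{924829}{171} \approx 5408.4$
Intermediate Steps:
$o = \frac{61}{171}$ ($o = \frac{\left(-58 - 3\right) \frac{1}{-46 - 11}}{3} = \frac{\left(-61\right) \frac{1}{-57}}{3} = \frac{\left(-61\right) \left(- \frac{1}{57}\right)}{3} = \frac{1}{3} \cdot \frac{61}{57} = \frac{61}{171} \approx 0.35673$)
$104 \cdot 52 + o = 104 \cdot 52 + \frac{61}{171} = 5408 + \frac{61}{171} = \frac{924829}{171}$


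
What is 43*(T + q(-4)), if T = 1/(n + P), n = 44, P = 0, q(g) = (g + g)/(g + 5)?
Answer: -15093/44 ≈ -343.02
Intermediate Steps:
q(g) = 2*g/(5 + g) (q(g) = (2*g)/(5 + g) = 2*g/(5 + g))
T = 1/44 (T = 1/(44 + 0) = 1/44 ≈ 0.022727)
43*(T + q(-4)) = 43*(1/44 + 2*(-4)/(5 - 4)) = 43*(1/44 + 2*(-4)/1) = 43*(1/44 + 2*(-4)*1) = 43*(1/44 - 8) = 43*(-351/44) = -15093/44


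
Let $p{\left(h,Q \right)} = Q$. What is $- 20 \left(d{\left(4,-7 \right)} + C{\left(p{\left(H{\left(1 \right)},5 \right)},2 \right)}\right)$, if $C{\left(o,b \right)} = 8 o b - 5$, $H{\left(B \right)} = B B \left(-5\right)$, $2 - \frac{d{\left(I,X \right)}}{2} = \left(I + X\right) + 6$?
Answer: $-1460$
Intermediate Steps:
$d{\left(I,X \right)} = -8 - 2 I - 2 X$ ($d{\left(I,X \right)} = 4 - 2 \left(\left(I + X\right) + 6\right) = 4 - 2 \left(6 + I + X\right) = 4 - \left(12 + 2 I + 2 X\right) = -8 - 2 I - 2 X$)
$H{\left(B \right)} = - 5 B^{2}$ ($H{\left(B \right)} = B^{2} \left(-5\right) = - 5 B^{2}$)
$C{\left(o,b \right)} = -5 + 8 b o$ ($C{\left(o,b \right)} = 8 b o - 5 = -5 + 8 b o$)
$- 20 \left(d{\left(4,-7 \right)} + C{\left(p{\left(H{\left(1 \right)},5 \right)},2 \right)}\right) = - 20 \left(\left(-8 - 8 - -14\right) - \left(5 - 80\right)\right) = - 20 \left(\left(-8 - 8 + 14\right) + \left(-5 + 80\right)\right) = - 20 \left(-2 + 75\right) = \left(-20\right) 73 = -1460$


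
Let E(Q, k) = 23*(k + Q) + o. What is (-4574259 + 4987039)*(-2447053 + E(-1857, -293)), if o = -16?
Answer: -1030513112820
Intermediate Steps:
E(Q, k) = -16 + 23*Q + 23*k (E(Q, k) = 23*(k + Q) - 16 = 23*(Q + k) - 16 = (23*Q + 23*k) - 16 = -16 + 23*Q + 23*k)
(-4574259 + 4987039)*(-2447053 + E(-1857, -293)) = (-4574259 + 4987039)*(-2447053 + (-16 + 23*(-1857) + 23*(-293))) = 412780*(-2447053 + (-16 - 42711 - 6739)) = 412780*(-2447053 - 49466) = 412780*(-2496519) = -1030513112820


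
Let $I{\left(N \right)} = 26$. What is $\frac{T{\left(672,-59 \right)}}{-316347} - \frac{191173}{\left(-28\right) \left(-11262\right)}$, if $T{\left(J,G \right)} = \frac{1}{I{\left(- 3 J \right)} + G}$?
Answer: $- \frac{665246950229}{1097311573512} \approx -0.60625$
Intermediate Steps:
$T{\left(J,G \right)} = \frac{1}{26 + G}$
$\frac{T{\left(672,-59 \right)}}{-316347} - \frac{191173}{\left(-28\right) \left(-11262\right)} = \frac{1}{\left(26 - 59\right) \left(-316347\right)} - \frac{191173}{\left(-28\right) \left(-11262\right)} = \frac{1}{-33} \left(- \frac{1}{316347}\right) - \frac{191173}{315336} = \left(- \frac{1}{33}\right) \left(- \frac{1}{316347}\right) - \frac{191173}{315336} = \frac{1}{10439451} - \frac{191173}{315336} = - \frac{665246950229}{1097311573512}$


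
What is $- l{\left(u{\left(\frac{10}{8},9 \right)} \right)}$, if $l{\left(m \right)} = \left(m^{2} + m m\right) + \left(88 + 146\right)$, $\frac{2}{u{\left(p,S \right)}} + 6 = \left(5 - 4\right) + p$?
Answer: $- \frac{52778}{225} \approx -234.57$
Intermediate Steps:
$u{\left(p,S \right)} = \frac{2}{-5 + p}$ ($u{\left(p,S \right)} = \frac{2}{-6 + \left(\left(5 - 4\right) + p\right)} = \frac{2}{-6 + \left(1 + p\right)} = \frac{2}{-5 + p}$)
$l{\left(m \right)} = 234 + 2 m^{2}$ ($l{\left(m \right)} = \left(m^{2} + m^{2}\right) + 234 = 2 m^{2} + 234 = 234 + 2 m^{2}$)
$- l{\left(u{\left(\frac{10}{8},9 \right)} \right)} = - (234 + 2 \left(\frac{2}{-5 + \frac{10}{8}}\right)^{2}) = - (234 + 2 \left(\frac{2}{-5 + 10 \cdot \frac{1}{8}}\right)^{2}) = - (234 + 2 \left(\frac{2}{-5 + \frac{5}{4}}\right)^{2}) = - (234 + 2 \left(\frac{2}{- \frac{15}{4}}\right)^{2}) = - (234 + 2 \left(2 \left(- \frac{4}{15}\right)\right)^{2}) = - (234 + 2 \left(- \frac{8}{15}\right)^{2}) = - (234 + 2 \cdot \frac{64}{225}) = - (234 + \frac{128}{225}) = \left(-1\right) \frac{52778}{225} = - \frac{52778}{225}$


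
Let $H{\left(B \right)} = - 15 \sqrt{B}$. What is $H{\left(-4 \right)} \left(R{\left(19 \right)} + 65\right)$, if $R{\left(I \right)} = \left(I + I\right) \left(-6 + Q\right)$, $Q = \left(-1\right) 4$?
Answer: $9450 i \approx 9450.0 i$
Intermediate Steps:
$Q = -4$
$R{\left(I \right)} = - 20 I$ ($R{\left(I \right)} = \left(I + I\right) \left(-6 - 4\right) = 2 I \left(-10\right) = - 20 I$)
$H{\left(-4 \right)} \left(R{\left(19 \right)} + 65\right) = - 15 \sqrt{-4} \left(\left(-20\right) 19 + 65\right) = - 15 \cdot 2 i \left(-380 + 65\right) = - 30 i \left(-315\right) = 9450 i$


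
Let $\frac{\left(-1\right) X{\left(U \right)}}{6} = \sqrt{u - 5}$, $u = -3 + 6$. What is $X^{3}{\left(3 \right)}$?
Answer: $432 i \sqrt{2} \approx 610.94 i$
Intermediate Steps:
$u = 3$
$X{\left(U \right)} = - 6 i \sqrt{2}$ ($X{\left(U \right)} = - 6 \sqrt{3 - 5} = - 6 \sqrt{-2} = - 6 i \sqrt{2}$)
$X^{3}{\left(3 \right)} = \left(- 6 i \sqrt{2}\right)^{3} = 432 i \sqrt{2}$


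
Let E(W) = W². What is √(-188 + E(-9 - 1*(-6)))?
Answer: I*√179 ≈ 13.379*I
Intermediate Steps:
√(-188 + E(-9 - 1*(-6))) = √(-188 + (-9 - 1*(-6))²) = √(-188 + (-9 + 6)²) = √(-188 + (-3)²) = √(-188 + 9) = √(-179) = I*√179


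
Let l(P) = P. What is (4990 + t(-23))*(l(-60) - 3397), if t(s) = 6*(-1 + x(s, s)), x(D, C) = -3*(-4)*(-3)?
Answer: -16482976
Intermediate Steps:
x(D, C) = -36 (x(D, C) = 12*(-3) = -36)
t(s) = -222 (t(s) = 6*(-1 - 36) = 6*(-37) = -222)
(4990 + t(-23))*(l(-60) - 3397) = (4990 - 222)*(-60 - 3397) = 4768*(-3457) = -16482976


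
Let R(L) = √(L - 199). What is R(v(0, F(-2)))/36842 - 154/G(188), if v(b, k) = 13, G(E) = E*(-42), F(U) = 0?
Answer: 11/564 + I*√186/36842 ≈ 0.019504 + 0.00037018*I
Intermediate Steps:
G(E) = -42*E
R(L) = √(-199 + L)
R(v(0, F(-2)))/36842 - 154/G(188) = √(-199 + 13)/36842 - 154/((-42*188)) = √(-186)*(1/36842) - 154/(-7896) = (I*√186)*(1/36842) - 154*(-1/7896) = I*√186/36842 + 11/564 = 11/564 + I*√186/36842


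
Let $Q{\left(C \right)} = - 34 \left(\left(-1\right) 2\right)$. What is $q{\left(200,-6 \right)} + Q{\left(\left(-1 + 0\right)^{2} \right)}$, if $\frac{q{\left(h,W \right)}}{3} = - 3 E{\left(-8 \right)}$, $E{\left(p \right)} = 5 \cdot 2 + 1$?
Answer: $-31$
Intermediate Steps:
$E{\left(p \right)} = 11$ ($E{\left(p \right)} = 10 + 1 = 11$)
$Q{\left(C \right)} = 68$ ($Q{\left(C \right)} = \left(-34\right) \left(-2\right) = 68$)
$q{\left(h,W \right)} = -99$ ($q{\left(h,W \right)} = 3 \left(\left(-3\right) 11\right) = 3 \left(-33\right) = -99$)
$q{\left(200,-6 \right)} + Q{\left(\left(-1 + 0\right)^{2} \right)} = -99 + 68 = -31$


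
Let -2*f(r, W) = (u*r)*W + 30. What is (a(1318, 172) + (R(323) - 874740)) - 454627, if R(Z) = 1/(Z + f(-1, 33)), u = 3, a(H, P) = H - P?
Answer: -949678013/715 ≈ -1.3282e+6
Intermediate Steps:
f(r, W) = -15 - 3*W*r/2 (f(r, W) = -((3*r)*W + 30)/2 = -(3*W*r + 30)/2 = -(30 + 3*W*r)/2 = -15 - 3*W*r/2)
R(Z) = 1/(69/2 + Z) (R(Z) = 1/(Z + (-15 - 3/2*33*(-1))) = 1/(Z + (-15 + 99/2)) = 1/(Z + 69/2) = 1/(69/2 + Z))
(a(1318, 172) + (R(323) - 874740)) - 454627 = ((1318 - 1*172) + (2/(69 + 2*323) - 874740)) - 454627 = ((1318 - 172) + (2/(69 + 646) - 874740)) - 454627 = (1146 + (2/715 - 874740)) - 454627 = (1146 - 625439098/715) - 454627 = -624619708/715 - 454627 = -949678013/715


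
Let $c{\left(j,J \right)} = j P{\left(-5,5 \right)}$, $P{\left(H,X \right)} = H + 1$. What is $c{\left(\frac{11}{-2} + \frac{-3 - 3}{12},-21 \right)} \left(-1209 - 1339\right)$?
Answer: $-61152$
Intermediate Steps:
$P{\left(H,X \right)} = 1 + H$
$c{\left(j,J \right)} = - 4 j$ ($c{\left(j,J \right)} = j \left(1 - 5\right) = j \left(-4\right) = - 4 j$)
$c{\left(\frac{11}{-2} + \frac{-3 - 3}{12},-21 \right)} \left(-1209 - 1339\right) = - 4 \left(\frac{11}{-2} + \frac{-3 - 3}{12}\right) \left(-1209 - 1339\right) = - 4 \left(11 \left(- \frac{1}{2}\right) + \left(-3 - 3\right) \frac{1}{12}\right) \left(-2548\right) = - 4 \left(- \frac{11}{2} - \frac{1}{2}\right) \left(-2548\right) = \left(-4\right) \left(-6\right) \left(-2548\right) = 24 \left(-2548\right) = -61152$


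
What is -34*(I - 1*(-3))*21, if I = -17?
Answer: 9996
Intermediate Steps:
-34*(I - 1*(-3))*21 = -34*(-17 - 1*(-3))*21 = -34*(-17 + 3)*21 = -34*(-14)*21 = 476*21 = 9996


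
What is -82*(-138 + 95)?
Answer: 3526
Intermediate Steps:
-82*(-138 + 95) = -82*(-43) = 3526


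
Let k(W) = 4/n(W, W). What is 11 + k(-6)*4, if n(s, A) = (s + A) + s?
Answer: 91/9 ≈ 10.111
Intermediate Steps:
n(s, A) = A + 2*s (n(s, A) = (A + s) + s = A + 2*s)
k(W) = 4/(3*W) (k(W) = 4/(W + 2*W) = 4/((3*W)) = 4*(1/(3*W)) = 4/(3*W))
11 + k(-6)*4 = 11 + ((4/3)/(-6))*4 = 11 + ((4/3)*(-⅙))*4 = 11 - 2/9*4 = 11 - 8/9 = 91/9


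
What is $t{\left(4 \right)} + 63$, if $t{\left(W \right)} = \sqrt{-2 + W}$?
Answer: $63 + \sqrt{2} \approx 64.414$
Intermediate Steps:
$t{\left(4 \right)} + 63 = \sqrt{-2 + 4} + 63 = \sqrt{2} + 63 = 63 + \sqrt{2}$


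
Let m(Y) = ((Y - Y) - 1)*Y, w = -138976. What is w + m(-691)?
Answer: -138285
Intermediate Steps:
m(Y) = -Y (m(Y) = (0 - 1)*Y = -Y)
w + m(-691) = -138976 - 1*(-691) = -138976 + 691 = -138285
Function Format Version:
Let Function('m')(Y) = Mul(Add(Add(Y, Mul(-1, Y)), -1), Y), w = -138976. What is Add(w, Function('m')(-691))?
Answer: -138285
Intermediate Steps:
Function('m')(Y) = Mul(-1, Y) (Function('m')(Y) = Mul(Add(0, -1), Y) = Mul(-1, Y))
Add(w, Function('m')(-691)) = Add(-138976, Mul(-1, -691)) = Add(-138976, 691) = -138285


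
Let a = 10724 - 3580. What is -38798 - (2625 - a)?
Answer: -34279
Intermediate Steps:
a = 7144
-38798 - (2625 - a) = -38798 - (2625 - 1*7144) = -38798 - (2625 - 7144) = -38798 - 1*(-4519) = -38798 + 4519 = -34279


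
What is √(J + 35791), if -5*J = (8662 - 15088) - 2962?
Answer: 3*√104635/5 ≈ 194.08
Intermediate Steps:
J = 9388/5 (J = -((8662 - 15088) - 2962)/5 = -(-6426 - 2962)/5 = -⅕*(-9388) = 9388/5 ≈ 1877.6)
√(J + 35791) = √(9388/5 + 35791) = √(188343/5) = 3*√104635/5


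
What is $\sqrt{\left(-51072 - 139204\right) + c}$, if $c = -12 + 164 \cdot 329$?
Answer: $6 i \sqrt{3787} \approx 369.23 i$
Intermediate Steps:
$c = 53944$ ($c = -12 + 53956 = 53944$)
$\sqrt{\left(-51072 - 139204\right) + c} = \sqrt{\left(-51072 - 139204\right) + 53944} = \sqrt{-190276 + 53944} = \sqrt{-136332} = 6 i \sqrt{3787}$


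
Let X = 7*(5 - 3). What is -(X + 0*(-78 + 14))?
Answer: -14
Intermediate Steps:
X = 14 (X = 7*2 = 14)
-(X + 0*(-78 + 14)) = -(14 + 0*(-78 + 14)) = -(14 + 0*(-64)) = -(14 + 0) = -1*14 = -14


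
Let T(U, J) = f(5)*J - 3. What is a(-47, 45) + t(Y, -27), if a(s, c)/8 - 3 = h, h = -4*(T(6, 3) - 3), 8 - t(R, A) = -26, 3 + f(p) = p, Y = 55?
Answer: 58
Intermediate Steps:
f(p) = -3 + p
T(U, J) = -3 + 2*J (T(U, J) = (-3 + 5)*J - 3 = 2*J - 3 = -3 + 2*J)
t(R, A) = 34 (t(R, A) = 8 - 1*(-26) = 8 + 26 = 34)
h = 0 (h = -4*((-3 + 2*3) - 3) = -4*((-3 + 6) - 3) = -4*(3 - 3) = -4*0 = 0)
a(s, c) = 24 (a(s, c) = 24 + 8*0 = 24 + 0 = 24)
a(-47, 45) + t(Y, -27) = 24 + 34 = 58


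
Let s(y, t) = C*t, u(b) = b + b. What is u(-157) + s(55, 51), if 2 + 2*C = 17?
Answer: 137/2 ≈ 68.500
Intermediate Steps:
C = 15/2 (C = -1 + (½)*17 = -1 + 17/2 = 15/2 ≈ 7.5000)
u(b) = 2*b
s(y, t) = 15*t/2
u(-157) + s(55, 51) = 2*(-157) + (15/2)*51 = -314 + 765/2 = 137/2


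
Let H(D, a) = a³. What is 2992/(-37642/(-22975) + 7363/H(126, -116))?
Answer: 107297864115200/58586082307 ≈ 1831.5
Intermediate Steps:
2992/(-37642/(-22975) + 7363/H(126, -116)) = 2992/(-37642/(-22975) + 7363/((-116)³)) = 2992/(-37642*(-1/22975) + 7363/(-1560896)) = 2992/(37642/22975 + 7363*(-1/1560896)) = 2992/(37642/22975 - 7363/1560896) = 2992/(58586082307/35861585600) = 2992*(35861585600/58586082307) = 107297864115200/58586082307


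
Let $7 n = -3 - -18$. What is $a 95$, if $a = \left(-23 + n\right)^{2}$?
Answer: $\frac{2025020}{49} \approx 41327.0$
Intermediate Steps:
$n = \frac{15}{7}$ ($n = \frac{-3 - -18}{7} = \frac{-3 + 18}{7} = \frac{1}{7} \cdot 15 = \frac{15}{7} \approx 2.1429$)
$a = \frac{21316}{49}$ ($a = \left(-23 + \frac{15}{7}\right)^{2} = \left(- \frac{146}{7}\right)^{2} = \frac{21316}{49} \approx 435.02$)
$a 95 = \frac{21316}{49} \cdot 95 = \frac{2025020}{49}$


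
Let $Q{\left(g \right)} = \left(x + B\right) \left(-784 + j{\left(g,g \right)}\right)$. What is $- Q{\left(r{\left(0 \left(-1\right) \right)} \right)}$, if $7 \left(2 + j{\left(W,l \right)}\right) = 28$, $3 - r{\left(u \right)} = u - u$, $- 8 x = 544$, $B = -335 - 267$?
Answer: $-523940$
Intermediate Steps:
$B = -602$ ($B = -335 - 267 = -602$)
$x = -68$ ($x = \left(- \frac{1}{8}\right) 544 = -68$)
$r{\left(u \right)} = 3$ ($r{\left(u \right)} = 3 - \left(u - u\right) = 3 - 0 = 3 + 0 = 3$)
$j{\left(W,l \right)} = 2$ ($j{\left(W,l \right)} = -2 + \frac{1}{7} \cdot 28 = -2 + 4 = 2$)
$Q{\left(g \right)} = 523940$ ($Q{\left(g \right)} = \left(-68 - 602\right) \left(-784 + 2\right) = \left(-670\right) \left(-782\right) = 523940$)
$- Q{\left(r{\left(0 \left(-1\right) \right)} \right)} = \left(-1\right) 523940 = -523940$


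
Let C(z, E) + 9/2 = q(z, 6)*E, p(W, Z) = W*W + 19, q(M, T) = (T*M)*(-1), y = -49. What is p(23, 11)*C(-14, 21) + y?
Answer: 964157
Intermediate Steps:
q(M, T) = -M*T (q(M, T) = (M*T)*(-1) = -M*T)
p(W, Z) = 19 + W² (p(W, Z) = W² + 19 = 19 + W²)
C(z, E) = -9/2 - 6*E*z (C(z, E) = -9/2 + (-1*z*6)*E = -9/2 + (-6*z)*E = -9/2 - 6*E*z)
p(23, 11)*C(-14, 21) + y = (19 + 23²)*(-9/2 - 6*21*(-14)) - 49 = (19 + 529)*(-9/2 + 1764) - 49 = 548*(3519/2) - 49 = 964206 - 49 = 964157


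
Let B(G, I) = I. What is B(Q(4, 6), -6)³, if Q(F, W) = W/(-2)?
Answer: -216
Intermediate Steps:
Q(F, W) = -W/2 (Q(F, W) = W*(-½) = -W/2)
B(Q(4, 6), -6)³ = (-6)³ = -216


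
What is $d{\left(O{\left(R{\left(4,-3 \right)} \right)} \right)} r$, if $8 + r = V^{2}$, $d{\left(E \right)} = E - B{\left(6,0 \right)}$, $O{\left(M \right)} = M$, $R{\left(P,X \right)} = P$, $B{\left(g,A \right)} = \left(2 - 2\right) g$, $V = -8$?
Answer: $224$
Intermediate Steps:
$B{\left(g,A \right)} = 0$ ($B{\left(g,A \right)} = 0 g = 0$)
$d{\left(E \right)} = E$ ($d{\left(E \right)} = E - 0 = E + 0 = E$)
$r = 56$ ($r = -8 + \left(-8\right)^{2} = -8 + 64 = 56$)
$d{\left(O{\left(R{\left(4,-3 \right)} \right)} \right)} r = 4 \cdot 56 = 224$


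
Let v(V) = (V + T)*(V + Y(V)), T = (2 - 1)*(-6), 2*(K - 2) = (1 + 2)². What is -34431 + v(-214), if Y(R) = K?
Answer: 11219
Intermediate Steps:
K = 13/2 (K = 2 + (1 + 2)²/2 = 2 + (½)*3² = 2 + (½)*9 = 2 + 9/2 = 13/2 ≈ 6.5000)
Y(R) = 13/2
T = -6 (T = 1*(-6) = -6)
v(V) = (-6 + V)*(13/2 + V) (v(V) = (V - 6)*(V + 13/2) = (-6 + V)*(13/2 + V))
-34431 + v(-214) = -34431 + (-39 + (-214)² + (½)*(-214)) = -34431 + (-39 + 45796 - 107) = -34431 + 45650 = 11219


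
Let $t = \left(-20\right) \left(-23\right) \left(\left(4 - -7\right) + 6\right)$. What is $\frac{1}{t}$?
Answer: $\frac{1}{7820} \approx 0.00012788$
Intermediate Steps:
$t = 7820$ ($t = 460 \left(\left(4 + 7\right) + 6\right) = 460 \left(11 + 6\right) = 460 \cdot 17 = 7820$)
$\frac{1}{t} = \frac{1}{7820}$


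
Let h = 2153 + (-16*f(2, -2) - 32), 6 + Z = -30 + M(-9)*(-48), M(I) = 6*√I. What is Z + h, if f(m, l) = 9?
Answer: 1941 - 864*I ≈ 1941.0 - 864.0*I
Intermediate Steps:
Z = -36 - 864*I (Z = -6 + (-30 + (6*√(-9))*(-48)) = -6 + (-30 + (6*(3*I))*(-48)) = -6 + (-30 + (18*I)*(-48)) = -6 + (-30 - 864*I) = -36 - 864*I ≈ -36.0 - 864.0*I)
h = 1977 (h = 2153 + (-16*9 - 32) = 2153 + (-144 - 32) = 2153 - 176 = 1977)
Z + h = (-36 - 864*I) + 1977 = 1941 - 864*I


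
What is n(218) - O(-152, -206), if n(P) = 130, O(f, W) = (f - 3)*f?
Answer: -23430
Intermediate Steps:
O(f, W) = f*(-3 + f) (O(f, W) = (-3 + f)*f = f*(-3 + f))
n(218) - O(-152, -206) = 130 - (-152)*(-3 - 152) = 130 - (-152)*(-155) = 130 - 1*23560 = 130 - 23560 = -23430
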